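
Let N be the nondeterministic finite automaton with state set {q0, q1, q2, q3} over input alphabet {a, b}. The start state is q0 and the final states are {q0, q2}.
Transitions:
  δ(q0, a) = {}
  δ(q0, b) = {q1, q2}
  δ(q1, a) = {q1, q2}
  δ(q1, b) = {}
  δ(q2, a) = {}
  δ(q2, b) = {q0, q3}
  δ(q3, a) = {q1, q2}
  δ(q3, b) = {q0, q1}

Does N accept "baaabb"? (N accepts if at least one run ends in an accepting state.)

accepted

Start: {q0}
read b: {q1, q2}
read a: {q1, q2}
read a: {q1, q2}
read a: {q1, q2}
read b: {q0, q3}
read b: {q0, q1, q2}
Reachable ∩ accepting = {q0, q2} — nonempty.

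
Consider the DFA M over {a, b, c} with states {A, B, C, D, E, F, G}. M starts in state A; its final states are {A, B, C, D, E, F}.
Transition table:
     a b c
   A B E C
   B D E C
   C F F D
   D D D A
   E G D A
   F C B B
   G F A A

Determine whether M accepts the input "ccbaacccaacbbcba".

rejected

A --c--> C
C --c--> D
D --b--> D
D --a--> D
D --a--> D
D --c--> A
A --c--> C
C --c--> D
D --a--> D
D --a--> D
D --c--> A
A --b--> E
E --b--> D
D --c--> A
A --b--> E
E --a--> G
End in state G, which is not an accepting state.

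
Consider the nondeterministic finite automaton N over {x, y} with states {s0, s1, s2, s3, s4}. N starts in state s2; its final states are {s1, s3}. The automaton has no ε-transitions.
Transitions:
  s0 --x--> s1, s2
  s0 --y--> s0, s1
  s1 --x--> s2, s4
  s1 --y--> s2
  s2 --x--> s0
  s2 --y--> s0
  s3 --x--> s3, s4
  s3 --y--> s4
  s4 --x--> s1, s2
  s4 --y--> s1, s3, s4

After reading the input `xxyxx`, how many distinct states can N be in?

4

Start: {s2}
read x: {s0}
read x: {s1, s2}
read y: {s0, s2}
read x: {s0, s1, s2}
read x: {s0, s1, s2, s4}
Final reachable set {s0, s1, s2, s4} has 4 states.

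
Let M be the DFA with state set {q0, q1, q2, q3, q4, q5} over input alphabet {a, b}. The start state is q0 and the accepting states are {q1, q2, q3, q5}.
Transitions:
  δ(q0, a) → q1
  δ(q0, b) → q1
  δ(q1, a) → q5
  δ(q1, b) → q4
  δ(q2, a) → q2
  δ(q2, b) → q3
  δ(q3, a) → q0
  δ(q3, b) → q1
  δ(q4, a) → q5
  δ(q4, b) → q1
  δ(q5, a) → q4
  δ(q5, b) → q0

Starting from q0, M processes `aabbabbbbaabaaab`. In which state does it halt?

q0

q0 --a--> q1
q1 --a--> q5
q5 --b--> q0
q0 --b--> q1
q1 --a--> q5
q5 --b--> q0
q0 --b--> q1
q1 --b--> q4
q4 --b--> q1
q1 --a--> q5
q5 --a--> q4
q4 --b--> q1
q1 --a--> q5
q5 --a--> q4
q4 --a--> q5
q5 --b--> q0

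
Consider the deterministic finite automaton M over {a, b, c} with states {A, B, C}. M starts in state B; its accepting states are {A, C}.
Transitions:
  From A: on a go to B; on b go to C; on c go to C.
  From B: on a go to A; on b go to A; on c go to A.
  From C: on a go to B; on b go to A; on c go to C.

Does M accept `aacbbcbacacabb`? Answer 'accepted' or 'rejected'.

B --a--> A
A --a--> B
B --c--> A
A --b--> C
C --b--> A
A --c--> C
C --b--> A
A --a--> B
B --c--> A
A --a--> B
B --c--> A
A --a--> B
B --b--> A
A --b--> C
End in state C, which is an accepting state.

accepted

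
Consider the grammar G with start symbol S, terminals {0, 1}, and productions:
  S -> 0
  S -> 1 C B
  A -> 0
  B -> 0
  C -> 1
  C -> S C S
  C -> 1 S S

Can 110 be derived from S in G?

S ⇒ 1CB ⇒ 11B ⇒ 110

yes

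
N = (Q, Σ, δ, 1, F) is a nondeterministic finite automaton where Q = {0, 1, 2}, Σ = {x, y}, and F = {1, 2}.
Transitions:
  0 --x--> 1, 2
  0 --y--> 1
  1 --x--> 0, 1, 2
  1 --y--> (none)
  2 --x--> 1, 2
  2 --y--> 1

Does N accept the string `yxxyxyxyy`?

Start: {1}
read y: {}
The reachable set is empty and stays empty for the remaining 8 symbols.
Reachable ∩ accepting = {} — empty.

rejected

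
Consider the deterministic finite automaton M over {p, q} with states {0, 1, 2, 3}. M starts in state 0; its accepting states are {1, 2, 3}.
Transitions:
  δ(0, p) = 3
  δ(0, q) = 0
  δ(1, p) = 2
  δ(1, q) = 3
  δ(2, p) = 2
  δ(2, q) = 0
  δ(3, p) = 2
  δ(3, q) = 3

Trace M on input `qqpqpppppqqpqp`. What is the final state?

2

0 --q--> 0
0 --q--> 0
0 --p--> 3
3 --q--> 3
3 --p--> 2
2 --p--> 2
2 --p--> 2
2 --p--> 2
2 --p--> 2
2 --q--> 0
0 --q--> 0
0 --p--> 3
3 --q--> 3
3 --p--> 2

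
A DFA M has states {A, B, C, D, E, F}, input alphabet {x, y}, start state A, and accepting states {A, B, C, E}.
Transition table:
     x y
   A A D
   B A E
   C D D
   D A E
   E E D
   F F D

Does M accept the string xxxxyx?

A --x--> A
A --x--> A
A --x--> A
A --x--> A
A --y--> D
D --x--> A
End in state A, which is an accepting state.

accepted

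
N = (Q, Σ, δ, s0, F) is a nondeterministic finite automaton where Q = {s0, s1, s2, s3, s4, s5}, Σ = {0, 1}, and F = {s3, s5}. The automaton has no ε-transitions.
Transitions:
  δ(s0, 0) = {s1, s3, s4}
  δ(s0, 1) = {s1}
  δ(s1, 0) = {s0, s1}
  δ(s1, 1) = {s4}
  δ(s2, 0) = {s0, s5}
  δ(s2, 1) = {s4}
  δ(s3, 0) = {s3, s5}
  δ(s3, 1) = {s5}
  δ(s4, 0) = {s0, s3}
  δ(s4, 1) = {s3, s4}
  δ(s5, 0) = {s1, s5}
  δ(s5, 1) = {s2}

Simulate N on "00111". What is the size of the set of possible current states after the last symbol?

3

Start: {s0}
read 0: {s1, s3, s4}
read 0: {s0, s1, s3, s5}
read 1: {s1, s2, s4, s5}
read 1: {s2, s3, s4}
read 1: {s3, s4, s5}
Final reachable set {s3, s4, s5} has 3 states.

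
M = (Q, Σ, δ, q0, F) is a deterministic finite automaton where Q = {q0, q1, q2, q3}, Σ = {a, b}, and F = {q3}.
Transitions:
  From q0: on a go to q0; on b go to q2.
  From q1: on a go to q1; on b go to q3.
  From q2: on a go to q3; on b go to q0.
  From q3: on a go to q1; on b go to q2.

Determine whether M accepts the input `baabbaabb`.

rejected

q0 --b--> q2
q2 --a--> q3
q3 --a--> q1
q1 --b--> q3
q3 --b--> q2
q2 --a--> q3
q3 --a--> q1
q1 --b--> q3
q3 --b--> q2
End in state q2, which is not an accepting state.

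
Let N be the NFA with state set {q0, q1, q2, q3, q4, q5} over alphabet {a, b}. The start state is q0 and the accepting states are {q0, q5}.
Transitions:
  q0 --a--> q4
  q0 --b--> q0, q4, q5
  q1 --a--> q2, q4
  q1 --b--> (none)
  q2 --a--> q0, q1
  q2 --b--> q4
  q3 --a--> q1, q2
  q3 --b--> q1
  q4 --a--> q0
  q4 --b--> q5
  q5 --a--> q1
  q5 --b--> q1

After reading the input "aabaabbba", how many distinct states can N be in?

Start: {q0}
read a: {q4}
read a: {q0}
read b: {q0, q4, q5}
read a: {q0, q1, q4}
read a: {q0, q2, q4}
read b: {q0, q4, q5}
read b: {q0, q1, q4, q5}
read b: {q0, q1, q4, q5}
read a: {q0, q1, q2, q4}
Final reachable set {q0, q1, q2, q4} has 4 states.

4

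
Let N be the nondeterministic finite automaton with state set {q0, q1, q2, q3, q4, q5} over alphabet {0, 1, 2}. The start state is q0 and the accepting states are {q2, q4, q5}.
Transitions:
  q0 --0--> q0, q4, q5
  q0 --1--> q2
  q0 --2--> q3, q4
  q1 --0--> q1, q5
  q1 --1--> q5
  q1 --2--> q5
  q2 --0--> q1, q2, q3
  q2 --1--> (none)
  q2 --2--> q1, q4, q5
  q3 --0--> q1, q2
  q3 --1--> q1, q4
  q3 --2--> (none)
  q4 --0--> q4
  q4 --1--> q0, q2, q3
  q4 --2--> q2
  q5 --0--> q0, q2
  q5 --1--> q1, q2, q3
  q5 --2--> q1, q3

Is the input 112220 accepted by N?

rejected

Start: {q0}
read 1: {q2}
read 1: {}
The reachable set is empty and stays empty for the remaining 4 symbols.
Reachable ∩ accepting = {} — empty.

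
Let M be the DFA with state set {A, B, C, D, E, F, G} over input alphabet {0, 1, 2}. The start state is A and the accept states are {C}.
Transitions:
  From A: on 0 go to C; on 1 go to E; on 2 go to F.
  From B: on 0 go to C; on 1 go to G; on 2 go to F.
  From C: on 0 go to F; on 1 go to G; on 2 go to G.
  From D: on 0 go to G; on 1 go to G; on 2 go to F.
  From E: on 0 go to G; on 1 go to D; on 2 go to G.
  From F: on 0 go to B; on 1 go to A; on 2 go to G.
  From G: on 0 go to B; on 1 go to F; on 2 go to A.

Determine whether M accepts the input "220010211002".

A --2--> F
F --2--> G
G --0--> B
B --0--> C
C --1--> G
G --0--> B
B --2--> F
F --1--> A
A --1--> E
E --0--> G
G --0--> B
B --2--> F
End in state F, which is not an accepting state.

rejected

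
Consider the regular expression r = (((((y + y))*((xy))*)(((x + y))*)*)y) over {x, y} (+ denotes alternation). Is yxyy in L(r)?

yes

Split as yxy·y: ((((y+y))*((xy))*)(((x+y))*)*) matches yxy and y matches y.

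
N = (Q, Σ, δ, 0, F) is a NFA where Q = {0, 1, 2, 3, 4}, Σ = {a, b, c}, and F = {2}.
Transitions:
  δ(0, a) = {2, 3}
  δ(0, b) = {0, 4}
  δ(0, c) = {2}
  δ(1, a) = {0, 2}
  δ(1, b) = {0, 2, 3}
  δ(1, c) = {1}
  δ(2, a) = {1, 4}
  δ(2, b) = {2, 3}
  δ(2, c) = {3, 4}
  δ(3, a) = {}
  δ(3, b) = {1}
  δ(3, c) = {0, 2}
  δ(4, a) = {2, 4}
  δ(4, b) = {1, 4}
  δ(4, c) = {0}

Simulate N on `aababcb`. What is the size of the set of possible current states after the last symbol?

5

Start: {0}
read a: {2, 3}
read a: {1, 4}
read b: {0, 1, 2, 3, 4}
read a: {0, 1, 2, 3, 4}
read b: {0, 1, 2, 3, 4}
read c: {0, 1, 2, 3, 4}
read b: {0, 1, 2, 3, 4}
Final reachable set {0, 1, 2, 3, 4} has 5 states.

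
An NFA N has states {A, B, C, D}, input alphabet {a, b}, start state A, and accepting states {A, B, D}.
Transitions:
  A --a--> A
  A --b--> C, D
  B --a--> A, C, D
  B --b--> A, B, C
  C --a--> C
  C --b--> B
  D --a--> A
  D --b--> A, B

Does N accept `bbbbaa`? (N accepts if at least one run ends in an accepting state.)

Start: {A}
read b: {C, D}
read b: {A, B}
read b: {A, B, C, D}
read b: {A, B, C, D}
read a: {A, C, D}
read a: {A, C}
Reachable ∩ accepting = {A} — nonempty.

accepted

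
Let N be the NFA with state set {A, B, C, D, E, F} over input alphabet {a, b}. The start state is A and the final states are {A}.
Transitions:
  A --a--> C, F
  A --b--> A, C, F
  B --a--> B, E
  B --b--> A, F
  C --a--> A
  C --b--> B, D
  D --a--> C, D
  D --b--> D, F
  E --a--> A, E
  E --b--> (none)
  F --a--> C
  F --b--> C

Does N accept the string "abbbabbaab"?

Start: {A}
read a: {C, F}
read b: {B, C, D}
read b: {A, B, D, F}
read b: {A, C, D, F}
read a: {A, C, D, F}
read b: {A, B, C, D, F}
read b: {A, B, C, D, F}
read a: {A, B, C, D, E, F}
read a: {A, B, C, D, E, F}
read b: {A, B, C, D, F}
Reachable ∩ accepting = {A} — nonempty.

accepted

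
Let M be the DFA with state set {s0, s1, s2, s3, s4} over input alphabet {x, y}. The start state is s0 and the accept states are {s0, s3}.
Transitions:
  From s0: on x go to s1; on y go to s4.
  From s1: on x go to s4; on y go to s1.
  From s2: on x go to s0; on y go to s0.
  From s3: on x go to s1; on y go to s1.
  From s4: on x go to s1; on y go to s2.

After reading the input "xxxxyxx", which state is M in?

s0 --x--> s1
s1 --x--> s4
s4 --x--> s1
s1 --x--> s4
s4 --y--> s2
s2 --x--> s0
s0 --x--> s1

s1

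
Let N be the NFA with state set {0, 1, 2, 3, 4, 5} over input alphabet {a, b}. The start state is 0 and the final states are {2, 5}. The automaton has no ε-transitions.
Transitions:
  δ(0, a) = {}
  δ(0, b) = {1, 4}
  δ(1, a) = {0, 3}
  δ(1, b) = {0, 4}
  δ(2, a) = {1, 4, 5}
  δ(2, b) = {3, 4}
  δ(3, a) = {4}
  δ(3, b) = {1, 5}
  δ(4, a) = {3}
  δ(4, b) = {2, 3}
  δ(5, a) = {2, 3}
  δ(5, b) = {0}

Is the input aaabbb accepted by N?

rejected

Start: {0}
read a: {}
The reachable set is empty and stays empty for the remaining 5 symbols.
Reachable ∩ accepting = {} — empty.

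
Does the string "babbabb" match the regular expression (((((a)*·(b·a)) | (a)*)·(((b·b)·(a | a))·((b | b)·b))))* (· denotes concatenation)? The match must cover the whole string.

yes

Split into 1 piece babbabb; each matches ((((a)*·(b·a))|(a)*)·(((b·b)·(a|a))·((b|b)·b))).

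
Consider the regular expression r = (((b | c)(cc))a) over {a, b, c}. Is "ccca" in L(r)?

yes

Split as ccc·a: ((b|c)(cc)) matches ccc and a matches a.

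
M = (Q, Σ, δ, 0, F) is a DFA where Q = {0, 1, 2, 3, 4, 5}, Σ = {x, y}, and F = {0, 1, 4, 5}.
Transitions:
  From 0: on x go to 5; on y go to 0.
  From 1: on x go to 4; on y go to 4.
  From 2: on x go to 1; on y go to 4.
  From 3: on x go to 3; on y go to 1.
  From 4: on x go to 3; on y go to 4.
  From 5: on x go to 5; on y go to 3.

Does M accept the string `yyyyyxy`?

0 --y--> 0
0 --y--> 0
0 --y--> 0
0 --y--> 0
0 --y--> 0
0 --x--> 5
5 --y--> 3
End in state 3, which is not an accepting state.

rejected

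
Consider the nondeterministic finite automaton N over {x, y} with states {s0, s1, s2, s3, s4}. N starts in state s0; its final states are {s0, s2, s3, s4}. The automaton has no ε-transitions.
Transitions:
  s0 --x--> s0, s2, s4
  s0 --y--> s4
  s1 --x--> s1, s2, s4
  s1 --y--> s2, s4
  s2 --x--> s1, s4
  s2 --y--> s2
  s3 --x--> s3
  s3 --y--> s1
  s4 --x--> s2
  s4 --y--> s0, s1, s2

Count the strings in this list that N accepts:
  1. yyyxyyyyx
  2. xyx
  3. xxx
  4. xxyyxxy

4

yyyxyyyyx: accepted
xyx: accepted
xxx: accepted
xxyyxxy: accepted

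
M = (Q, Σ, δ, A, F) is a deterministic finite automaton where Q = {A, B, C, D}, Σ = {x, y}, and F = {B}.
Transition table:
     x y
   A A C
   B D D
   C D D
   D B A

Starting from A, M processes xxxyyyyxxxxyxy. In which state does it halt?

D

A --x--> A
A --x--> A
A --x--> A
A --y--> C
C --y--> D
D --y--> A
A --y--> C
C --x--> D
D --x--> B
B --x--> D
D --x--> B
B --y--> D
D --x--> B
B --y--> D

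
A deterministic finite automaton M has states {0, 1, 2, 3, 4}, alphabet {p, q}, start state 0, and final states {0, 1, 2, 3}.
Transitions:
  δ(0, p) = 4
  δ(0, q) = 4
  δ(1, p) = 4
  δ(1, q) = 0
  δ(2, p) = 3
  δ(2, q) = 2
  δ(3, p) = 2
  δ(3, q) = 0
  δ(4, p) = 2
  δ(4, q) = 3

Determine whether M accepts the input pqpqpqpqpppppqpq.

0 --p--> 4
4 --q--> 3
3 --p--> 2
2 --q--> 2
2 --p--> 3
3 --q--> 0
0 --p--> 4
4 --q--> 3
3 --p--> 2
2 --p--> 3
3 --p--> 2
2 --p--> 3
3 --p--> 2
2 --q--> 2
2 --p--> 3
3 --q--> 0
End in state 0, which is an accepting state.

accepted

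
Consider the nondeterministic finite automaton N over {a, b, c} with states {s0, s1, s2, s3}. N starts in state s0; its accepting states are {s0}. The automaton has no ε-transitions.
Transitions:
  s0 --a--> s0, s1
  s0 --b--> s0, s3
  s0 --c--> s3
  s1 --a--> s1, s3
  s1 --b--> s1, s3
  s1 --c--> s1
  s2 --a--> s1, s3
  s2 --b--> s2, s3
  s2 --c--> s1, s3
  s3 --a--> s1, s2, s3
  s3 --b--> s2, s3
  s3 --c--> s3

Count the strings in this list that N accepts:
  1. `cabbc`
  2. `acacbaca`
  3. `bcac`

0

`cabbc`: rejected
`acacbaca`: rejected
`bcac`: rejected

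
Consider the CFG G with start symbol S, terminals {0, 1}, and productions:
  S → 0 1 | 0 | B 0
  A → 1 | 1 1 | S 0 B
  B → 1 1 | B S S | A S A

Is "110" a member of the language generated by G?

S ⇒ B0 ⇒ 110

yes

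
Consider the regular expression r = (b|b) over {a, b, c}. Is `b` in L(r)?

The left alternative b matches b.

yes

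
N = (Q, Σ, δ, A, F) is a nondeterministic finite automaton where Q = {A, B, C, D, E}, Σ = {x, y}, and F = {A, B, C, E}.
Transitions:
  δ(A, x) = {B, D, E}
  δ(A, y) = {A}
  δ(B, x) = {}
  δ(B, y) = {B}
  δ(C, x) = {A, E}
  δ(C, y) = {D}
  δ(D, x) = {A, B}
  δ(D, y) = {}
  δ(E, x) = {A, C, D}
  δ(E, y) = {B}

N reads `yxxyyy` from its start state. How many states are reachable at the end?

2

Start: {A}
read y: {A}
read x: {B, D, E}
read x: {A, B, C, D}
read y: {A, B, D}
read y: {A, B}
read y: {A, B}
Final reachable set {A, B} has 2 states.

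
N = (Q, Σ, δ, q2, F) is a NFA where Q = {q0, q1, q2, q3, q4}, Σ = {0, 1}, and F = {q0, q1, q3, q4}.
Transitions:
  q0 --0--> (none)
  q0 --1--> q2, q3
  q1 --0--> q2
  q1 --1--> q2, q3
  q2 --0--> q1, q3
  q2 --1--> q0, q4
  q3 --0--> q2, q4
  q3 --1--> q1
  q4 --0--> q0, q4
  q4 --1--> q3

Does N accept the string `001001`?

Start: {q2}
read 0: {q1, q3}
read 0: {q2, q4}
read 1: {q0, q3, q4}
read 0: {q0, q2, q4}
read 0: {q0, q1, q3, q4}
read 1: {q1, q2, q3}
Reachable ∩ accepting = {q1, q3} — nonempty.

accepted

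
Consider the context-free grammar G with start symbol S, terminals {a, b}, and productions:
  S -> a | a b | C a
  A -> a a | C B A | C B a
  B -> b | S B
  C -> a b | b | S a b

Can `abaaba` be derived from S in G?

S ⇒ Ca ⇒ Saba ⇒ Caaba ⇒ abaaba

yes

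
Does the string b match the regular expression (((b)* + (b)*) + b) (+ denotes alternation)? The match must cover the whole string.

The left alternative ((b)*+(b)*) matches b.

yes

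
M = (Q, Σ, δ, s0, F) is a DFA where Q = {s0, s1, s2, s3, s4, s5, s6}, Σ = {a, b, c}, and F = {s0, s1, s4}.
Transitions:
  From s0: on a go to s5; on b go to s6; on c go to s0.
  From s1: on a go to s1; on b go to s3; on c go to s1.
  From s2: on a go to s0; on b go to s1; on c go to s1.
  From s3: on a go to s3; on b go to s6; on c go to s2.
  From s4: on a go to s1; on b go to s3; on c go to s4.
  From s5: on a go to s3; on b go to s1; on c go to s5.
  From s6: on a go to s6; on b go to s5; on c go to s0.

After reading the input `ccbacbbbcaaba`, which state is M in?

s0 --c--> s0
s0 --c--> s0
s0 --b--> s6
s6 --a--> s6
s6 --c--> s0
s0 --b--> s6
s6 --b--> s5
s5 --b--> s1
s1 --c--> s1
s1 --a--> s1
s1 --a--> s1
s1 --b--> s3
s3 --a--> s3

s3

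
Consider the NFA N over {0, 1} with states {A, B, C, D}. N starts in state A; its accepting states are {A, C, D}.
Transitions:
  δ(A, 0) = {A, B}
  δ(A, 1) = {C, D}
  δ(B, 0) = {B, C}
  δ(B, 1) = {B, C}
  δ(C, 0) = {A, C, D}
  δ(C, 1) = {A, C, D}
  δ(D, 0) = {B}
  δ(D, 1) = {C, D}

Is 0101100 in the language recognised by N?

Start: {A}
read 0: {A, B}
read 1: {B, C, D}
read 0: {A, B, C, D}
read 1: {A, B, C, D}
read 1: {A, B, C, D}
read 0: {A, B, C, D}
read 0: {A, B, C, D}
Reachable ∩ accepting = {A, C, D} — nonempty.

accepted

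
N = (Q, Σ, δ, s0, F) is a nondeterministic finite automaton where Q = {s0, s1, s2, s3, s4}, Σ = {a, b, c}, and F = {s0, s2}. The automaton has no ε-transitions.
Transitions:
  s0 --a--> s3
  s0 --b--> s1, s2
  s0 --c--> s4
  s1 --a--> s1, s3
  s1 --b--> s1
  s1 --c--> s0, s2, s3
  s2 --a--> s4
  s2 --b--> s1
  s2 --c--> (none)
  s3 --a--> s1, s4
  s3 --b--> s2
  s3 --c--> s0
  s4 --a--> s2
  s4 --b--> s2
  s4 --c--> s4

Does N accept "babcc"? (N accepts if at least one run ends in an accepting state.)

Start: {s0}
read b: {s1, s2}
read a: {s1, s3, s4}
read b: {s1, s2}
read c: {s0, s2, s3}
read c: {s0, s4}
Reachable ∩ accepting = {s0} — nonempty.

accepted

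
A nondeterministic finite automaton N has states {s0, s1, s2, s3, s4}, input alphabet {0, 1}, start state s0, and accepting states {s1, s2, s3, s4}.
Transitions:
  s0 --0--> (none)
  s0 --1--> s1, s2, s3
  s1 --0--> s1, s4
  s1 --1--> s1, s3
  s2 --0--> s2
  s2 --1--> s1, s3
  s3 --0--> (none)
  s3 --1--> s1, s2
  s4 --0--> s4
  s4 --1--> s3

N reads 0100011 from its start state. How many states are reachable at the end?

Start: {s0}
read 0: {}
The reachable set is empty and stays empty for the remaining 6 symbols.
Final reachable set {} has 0 states.

0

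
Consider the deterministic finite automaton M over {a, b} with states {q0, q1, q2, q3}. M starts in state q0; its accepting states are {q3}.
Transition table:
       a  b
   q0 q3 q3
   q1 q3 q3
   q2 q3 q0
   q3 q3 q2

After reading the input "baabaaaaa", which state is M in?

q0 --b--> q3
q3 --a--> q3
q3 --a--> q3
q3 --b--> q2
q2 --a--> q3
q3 --a--> q3
q3 --a--> q3
q3 --a--> q3
q3 --a--> q3

q3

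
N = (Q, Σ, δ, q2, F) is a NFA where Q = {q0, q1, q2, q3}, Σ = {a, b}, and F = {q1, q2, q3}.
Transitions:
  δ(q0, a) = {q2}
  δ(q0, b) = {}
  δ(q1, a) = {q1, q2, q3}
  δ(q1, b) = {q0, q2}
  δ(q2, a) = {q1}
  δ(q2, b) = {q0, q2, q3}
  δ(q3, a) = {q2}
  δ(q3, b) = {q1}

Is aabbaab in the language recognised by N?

Start: {q2}
read a: {q1}
read a: {q1, q2, q3}
read b: {q0, q1, q2, q3}
read b: {q0, q1, q2, q3}
read a: {q1, q2, q3}
read a: {q1, q2, q3}
read b: {q0, q1, q2, q3}
Reachable ∩ accepting = {q1, q2, q3} — nonempty.

accepted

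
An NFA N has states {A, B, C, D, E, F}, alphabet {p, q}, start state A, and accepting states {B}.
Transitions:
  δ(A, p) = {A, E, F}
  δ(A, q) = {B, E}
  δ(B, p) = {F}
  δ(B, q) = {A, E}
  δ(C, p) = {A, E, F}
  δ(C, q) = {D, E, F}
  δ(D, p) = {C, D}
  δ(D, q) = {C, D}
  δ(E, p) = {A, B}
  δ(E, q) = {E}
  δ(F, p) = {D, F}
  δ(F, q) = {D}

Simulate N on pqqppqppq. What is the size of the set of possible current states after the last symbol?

Start: {A}
read p: {A, E, F}
read q: {B, D, E}
read q: {A, C, D, E}
read p: {A, B, C, D, E, F}
read p: {A, B, C, D, E, F}
read q: {A, B, C, D, E, F}
read p: {A, B, C, D, E, F}
read p: {A, B, C, D, E, F}
read q: {A, B, C, D, E, F}
Final reachable set {A, B, C, D, E, F} has 6 states.

6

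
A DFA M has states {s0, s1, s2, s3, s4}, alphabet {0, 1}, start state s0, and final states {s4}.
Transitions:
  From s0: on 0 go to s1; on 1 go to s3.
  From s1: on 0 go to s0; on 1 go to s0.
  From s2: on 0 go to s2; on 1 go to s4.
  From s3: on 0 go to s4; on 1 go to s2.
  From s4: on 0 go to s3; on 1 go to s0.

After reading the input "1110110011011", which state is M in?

s0 --1--> s3
s3 --1--> s2
s2 --1--> s4
s4 --0--> s3
s3 --1--> s2
s2 --1--> s4
s4 --0--> s3
s3 --0--> s4
s4 --1--> s0
s0 --1--> s3
s3 --0--> s4
s4 --1--> s0
s0 --1--> s3

s3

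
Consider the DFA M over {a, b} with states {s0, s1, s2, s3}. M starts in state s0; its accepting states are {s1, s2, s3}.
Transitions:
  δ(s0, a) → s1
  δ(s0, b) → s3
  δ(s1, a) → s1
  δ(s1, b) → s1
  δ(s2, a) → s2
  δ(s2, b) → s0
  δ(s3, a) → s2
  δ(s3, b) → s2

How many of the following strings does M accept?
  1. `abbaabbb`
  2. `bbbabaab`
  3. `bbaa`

3

`abbaabbb`: accepted
`bbbabaab`: accepted
`bbaa`: accepted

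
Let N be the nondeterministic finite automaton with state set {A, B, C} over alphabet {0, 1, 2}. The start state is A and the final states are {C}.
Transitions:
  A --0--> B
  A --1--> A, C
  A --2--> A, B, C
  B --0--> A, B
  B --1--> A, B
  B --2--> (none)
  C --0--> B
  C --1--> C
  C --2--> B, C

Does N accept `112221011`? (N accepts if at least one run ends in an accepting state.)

accepted

Start: {A}
read 1: {A, C}
read 1: {A, C}
read 2: {A, B, C}
read 2: {A, B, C}
read 2: {A, B, C}
read 1: {A, B, C}
read 0: {A, B}
read 1: {A, B, C}
read 1: {A, B, C}
Reachable ∩ accepting = {C} — nonempty.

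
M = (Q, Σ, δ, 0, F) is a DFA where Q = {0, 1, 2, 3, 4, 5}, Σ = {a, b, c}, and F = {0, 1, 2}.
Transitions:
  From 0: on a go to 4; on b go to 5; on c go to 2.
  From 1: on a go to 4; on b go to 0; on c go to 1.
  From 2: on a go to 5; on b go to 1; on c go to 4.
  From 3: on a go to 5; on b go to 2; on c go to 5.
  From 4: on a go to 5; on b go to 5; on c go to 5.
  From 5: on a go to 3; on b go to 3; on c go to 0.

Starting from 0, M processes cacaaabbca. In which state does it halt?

4

0 --c--> 2
2 --a--> 5
5 --c--> 0
0 --a--> 4
4 --a--> 5
5 --a--> 3
3 --b--> 2
2 --b--> 1
1 --c--> 1
1 --a--> 4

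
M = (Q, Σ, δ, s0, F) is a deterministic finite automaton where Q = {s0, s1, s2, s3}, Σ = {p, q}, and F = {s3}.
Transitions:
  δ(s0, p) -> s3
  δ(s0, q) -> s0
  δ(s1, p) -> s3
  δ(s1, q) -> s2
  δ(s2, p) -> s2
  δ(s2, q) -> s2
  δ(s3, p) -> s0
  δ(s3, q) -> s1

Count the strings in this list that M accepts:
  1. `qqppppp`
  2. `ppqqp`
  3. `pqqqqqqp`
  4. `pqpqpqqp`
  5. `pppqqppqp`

2

`qqppppp`: accepted
`ppqqp`: accepted
`pqqqqqqp`: rejected
`pqpqpqqp`: rejected
`pppqqppqp`: rejected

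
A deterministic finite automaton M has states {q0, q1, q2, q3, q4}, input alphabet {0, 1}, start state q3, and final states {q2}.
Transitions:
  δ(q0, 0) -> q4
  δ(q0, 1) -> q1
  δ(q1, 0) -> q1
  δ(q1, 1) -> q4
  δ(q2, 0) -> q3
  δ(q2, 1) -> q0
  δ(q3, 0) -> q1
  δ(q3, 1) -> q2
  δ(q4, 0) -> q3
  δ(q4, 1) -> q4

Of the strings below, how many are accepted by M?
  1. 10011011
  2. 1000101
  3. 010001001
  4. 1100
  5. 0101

2

10011011: rejected
1000101: accepted
010001001: rejected
1100: rejected
0101: accepted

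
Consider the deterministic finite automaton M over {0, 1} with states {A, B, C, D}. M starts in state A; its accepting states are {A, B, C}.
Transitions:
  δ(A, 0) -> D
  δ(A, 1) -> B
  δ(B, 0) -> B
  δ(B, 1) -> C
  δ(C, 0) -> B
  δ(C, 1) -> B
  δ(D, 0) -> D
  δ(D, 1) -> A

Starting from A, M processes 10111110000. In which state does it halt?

B

A --1--> B
B --0--> B
B --1--> C
C --1--> B
B --1--> C
C --1--> B
B --1--> C
C --0--> B
B --0--> B
B --0--> B
B --0--> B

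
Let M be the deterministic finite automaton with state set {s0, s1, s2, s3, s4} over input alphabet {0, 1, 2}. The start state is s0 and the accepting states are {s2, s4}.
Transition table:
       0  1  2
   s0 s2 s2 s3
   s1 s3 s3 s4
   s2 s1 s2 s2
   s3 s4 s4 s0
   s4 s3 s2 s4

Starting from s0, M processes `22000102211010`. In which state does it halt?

s0 --2--> s3
s3 --2--> s0
s0 --0--> s2
s2 --0--> s1
s1 --0--> s3
s3 --1--> s4
s4 --0--> s3
s3 --2--> s0
s0 --2--> s3
s3 --1--> s4
s4 --1--> s2
s2 --0--> s1
s1 --1--> s3
s3 --0--> s4

s4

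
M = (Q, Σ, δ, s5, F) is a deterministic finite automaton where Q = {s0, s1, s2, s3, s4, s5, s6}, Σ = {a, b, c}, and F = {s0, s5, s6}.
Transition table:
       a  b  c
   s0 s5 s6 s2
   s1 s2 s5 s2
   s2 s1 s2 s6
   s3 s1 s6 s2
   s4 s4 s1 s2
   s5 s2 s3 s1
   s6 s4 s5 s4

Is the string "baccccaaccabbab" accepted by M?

rejected

s5 --b--> s3
s3 --a--> s1
s1 --c--> s2
s2 --c--> s6
s6 --c--> s4
s4 --c--> s2
s2 --a--> s1
s1 --a--> s2
s2 --c--> s6
s6 --c--> s4
s4 --a--> s4
s4 --b--> s1
s1 --b--> s5
s5 --a--> s2
s2 --b--> s2
End in state s2, which is not an accepting state.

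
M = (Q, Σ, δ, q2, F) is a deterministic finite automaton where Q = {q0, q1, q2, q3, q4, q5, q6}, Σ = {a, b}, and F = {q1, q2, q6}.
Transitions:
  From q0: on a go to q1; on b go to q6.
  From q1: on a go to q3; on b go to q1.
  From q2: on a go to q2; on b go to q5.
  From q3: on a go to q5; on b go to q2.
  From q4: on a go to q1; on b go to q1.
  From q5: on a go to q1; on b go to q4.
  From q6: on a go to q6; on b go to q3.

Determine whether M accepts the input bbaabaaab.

rejected

q2 --b--> q5
q5 --b--> q4
q4 --a--> q1
q1 --a--> q3
q3 --b--> q2
q2 --a--> q2
q2 --a--> q2
q2 --a--> q2
q2 --b--> q5
End in state q5, which is not an accepting state.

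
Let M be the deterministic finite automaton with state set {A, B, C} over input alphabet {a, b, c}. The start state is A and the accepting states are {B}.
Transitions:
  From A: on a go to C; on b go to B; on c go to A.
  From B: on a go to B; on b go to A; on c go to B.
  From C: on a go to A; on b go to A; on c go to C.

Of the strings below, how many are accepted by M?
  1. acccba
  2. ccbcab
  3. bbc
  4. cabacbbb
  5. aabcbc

acccba: rejected
ccbcab: rejected
bbc: rejected
cabacbbb: rejected
aabcbc: rejected

0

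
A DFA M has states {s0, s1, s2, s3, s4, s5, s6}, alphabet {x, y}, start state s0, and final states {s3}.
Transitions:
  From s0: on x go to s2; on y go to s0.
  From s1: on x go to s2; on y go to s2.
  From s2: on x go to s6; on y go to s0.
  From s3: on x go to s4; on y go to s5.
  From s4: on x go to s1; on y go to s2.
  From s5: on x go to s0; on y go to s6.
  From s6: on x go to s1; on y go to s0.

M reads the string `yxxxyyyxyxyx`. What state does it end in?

s0 --y--> s0
s0 --x--> s2
s2 --x--> s6
s6 --x--> s1
s1 --y--> s2
s2 --y--> s0
s0 --y--> s0
s0 --x--> s2
s2 --y--> s0
s0 --x--> s2
s2 --y--> s0
s0 --x--> s2

s2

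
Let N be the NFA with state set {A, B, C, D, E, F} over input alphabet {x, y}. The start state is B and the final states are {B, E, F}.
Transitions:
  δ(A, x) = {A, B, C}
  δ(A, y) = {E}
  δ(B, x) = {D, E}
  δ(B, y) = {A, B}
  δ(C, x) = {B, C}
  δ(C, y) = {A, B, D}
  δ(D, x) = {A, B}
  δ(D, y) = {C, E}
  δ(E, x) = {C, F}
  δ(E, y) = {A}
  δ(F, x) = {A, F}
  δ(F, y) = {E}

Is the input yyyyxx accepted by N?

Start: {B}
read y: {A, B}
read y: {A, B, E}
read y: {A, B, E}
read y: {A, B, E}
read x: {A, B, C, D, E, F}
read x: {A, B, C, D, E, F}
Reachable ∩ accepting = {B, E, F} — nonempty.

accepted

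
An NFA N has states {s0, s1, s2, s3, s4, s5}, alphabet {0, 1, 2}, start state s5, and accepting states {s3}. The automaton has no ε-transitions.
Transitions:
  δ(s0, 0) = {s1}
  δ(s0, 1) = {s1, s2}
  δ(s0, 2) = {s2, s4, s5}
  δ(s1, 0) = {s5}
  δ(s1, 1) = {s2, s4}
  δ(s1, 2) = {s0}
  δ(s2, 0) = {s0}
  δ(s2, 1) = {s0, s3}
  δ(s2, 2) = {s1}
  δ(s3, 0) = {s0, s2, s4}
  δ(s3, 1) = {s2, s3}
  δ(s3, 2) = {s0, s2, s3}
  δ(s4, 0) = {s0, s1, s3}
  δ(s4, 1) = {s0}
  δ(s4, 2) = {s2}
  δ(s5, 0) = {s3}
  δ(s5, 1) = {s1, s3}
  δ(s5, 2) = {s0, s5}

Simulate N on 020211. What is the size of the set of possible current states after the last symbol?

5

Start: {s5}
read 0: {s3}
read 2: {s0, s2, s3}
read 0: {s0, s1, s2, s4}
read 2: {s0, s1, s2, s4, s5}
read 1: {s0, s1, s2, s3, s4}
read 1: {s0, s1, s2, s3, s4}
Final reachable set {s0, s1, s2, s3, s4} has 5 states.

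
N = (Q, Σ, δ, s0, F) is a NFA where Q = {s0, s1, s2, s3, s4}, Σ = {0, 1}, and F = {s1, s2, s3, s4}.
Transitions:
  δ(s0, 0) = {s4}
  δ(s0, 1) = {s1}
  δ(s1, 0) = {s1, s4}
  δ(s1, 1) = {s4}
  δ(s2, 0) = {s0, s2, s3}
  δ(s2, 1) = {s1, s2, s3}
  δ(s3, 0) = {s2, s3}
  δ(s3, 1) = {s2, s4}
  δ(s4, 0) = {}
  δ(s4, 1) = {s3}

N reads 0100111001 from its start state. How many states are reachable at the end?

Start: {s0}
read 0: {s4}
read 1: {s3}
read 0: {s2, s3}
read 0: {s0, s2, s3}
read 1: {s1, s2, s3, s4}
read 1: {s1, s2, s3, s4}
read 1: {s1, s2, s3, s4}
read 0: {s0, s1, s2, s3, s4}
read 0: {s0, s1, s2, s3, s4}
read 1: {s1, s2, s3, s4}
Final reachable set {s1, s2, s3, s4} has 4 states.

4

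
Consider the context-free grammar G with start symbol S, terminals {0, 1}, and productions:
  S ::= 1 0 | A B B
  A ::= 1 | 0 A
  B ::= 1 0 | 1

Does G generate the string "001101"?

S ⇒ ABB ⇒ 0ABB ⇒ 00ABB ⇒ 001BB ⇒ 00110B ⇒ 001101

yes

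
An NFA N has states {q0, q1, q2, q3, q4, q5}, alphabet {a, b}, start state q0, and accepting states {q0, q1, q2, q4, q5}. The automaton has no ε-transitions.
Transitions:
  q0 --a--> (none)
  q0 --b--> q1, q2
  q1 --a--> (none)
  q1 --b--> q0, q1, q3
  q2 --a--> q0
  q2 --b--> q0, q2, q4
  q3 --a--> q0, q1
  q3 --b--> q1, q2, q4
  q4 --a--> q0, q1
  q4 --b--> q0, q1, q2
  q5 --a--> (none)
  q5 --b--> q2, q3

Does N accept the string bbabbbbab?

accepted

Start: {q0}
read b: {q1, q2}
read b: {q0, q1, q2, q3, q4}
read a: {q0, q1}
read b: {q0, q1, q2, q3}
read b: {q0, q1, q2, q3, q4}
read b: {q0, q1, q2, q3, q4}
read b: {q0, q1, q2, q3, q4}
read a: {q0, q1}
read b: {q0, q1, q2, q3}
Reachable ∩ accepting = {q0, q1, q2} — nonempty.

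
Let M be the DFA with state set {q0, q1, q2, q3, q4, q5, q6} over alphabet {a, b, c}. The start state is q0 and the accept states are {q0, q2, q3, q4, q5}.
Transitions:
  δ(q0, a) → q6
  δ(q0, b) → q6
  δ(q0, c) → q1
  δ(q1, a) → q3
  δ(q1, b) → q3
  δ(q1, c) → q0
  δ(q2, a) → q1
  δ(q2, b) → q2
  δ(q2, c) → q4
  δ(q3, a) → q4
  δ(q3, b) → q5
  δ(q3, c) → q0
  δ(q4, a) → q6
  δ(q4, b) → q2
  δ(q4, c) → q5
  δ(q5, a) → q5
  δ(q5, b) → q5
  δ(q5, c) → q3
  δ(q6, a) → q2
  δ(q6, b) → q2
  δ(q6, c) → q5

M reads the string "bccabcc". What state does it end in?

q5

q0 --b--> q6
q6 --c--> q5
q5 --c--> q3
q3 --a--> q4
q4 --b--> q2
q2 --c--> q4
q4 --c--> q5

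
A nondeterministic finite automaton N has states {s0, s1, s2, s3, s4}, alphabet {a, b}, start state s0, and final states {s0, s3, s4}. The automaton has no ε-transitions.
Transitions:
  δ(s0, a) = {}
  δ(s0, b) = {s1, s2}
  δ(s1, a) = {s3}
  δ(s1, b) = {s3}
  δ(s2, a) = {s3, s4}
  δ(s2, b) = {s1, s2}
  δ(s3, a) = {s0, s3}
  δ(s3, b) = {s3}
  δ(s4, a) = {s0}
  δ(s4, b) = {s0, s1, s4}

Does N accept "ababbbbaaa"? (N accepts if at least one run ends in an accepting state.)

rejected

Start: {s0}
read a: {}
The reachable set is empty and stays empty for the remaining 9 symbols.
Reachable ∩ accepting = {} — empty.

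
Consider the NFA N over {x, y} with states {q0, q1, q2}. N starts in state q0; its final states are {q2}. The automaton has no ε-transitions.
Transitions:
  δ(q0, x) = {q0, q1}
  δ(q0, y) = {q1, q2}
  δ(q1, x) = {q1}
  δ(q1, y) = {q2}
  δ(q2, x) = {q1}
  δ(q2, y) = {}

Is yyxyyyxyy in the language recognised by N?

rejected

Start: {q0}
read y: {q1, q2}
read y: {q2}
read x: {q1}
read y: {q2}
read y: {}
The reachable set is empty and stays empty for the remaining 4 symbols.
Reachable ∩ accepting = {} — empty.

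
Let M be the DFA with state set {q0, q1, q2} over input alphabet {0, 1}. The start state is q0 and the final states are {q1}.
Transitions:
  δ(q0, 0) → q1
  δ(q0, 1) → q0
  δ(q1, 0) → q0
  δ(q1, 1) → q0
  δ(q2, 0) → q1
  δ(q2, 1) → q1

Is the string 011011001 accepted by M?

q0 --0--> q1
q1 --1--> q0
q0 --1--> q0
q0 --0--> q1
q1 --1--> q0
q0 --1--> q0
q0 --0--> q1
q1 --0--> q0
q0 --1--> q0
End in state q0, which is not an accepting state.

rejected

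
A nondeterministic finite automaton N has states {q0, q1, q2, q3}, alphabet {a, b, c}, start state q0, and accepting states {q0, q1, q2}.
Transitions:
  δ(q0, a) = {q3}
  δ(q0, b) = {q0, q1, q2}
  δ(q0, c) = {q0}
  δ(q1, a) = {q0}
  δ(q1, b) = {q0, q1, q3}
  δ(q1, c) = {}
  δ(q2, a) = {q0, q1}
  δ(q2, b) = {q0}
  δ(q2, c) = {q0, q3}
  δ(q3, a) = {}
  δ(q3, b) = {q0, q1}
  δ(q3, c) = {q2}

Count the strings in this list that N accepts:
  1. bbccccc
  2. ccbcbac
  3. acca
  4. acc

3

bbccccc: accepted
ccbcbac: accepted
acca: rejected
acc: accepted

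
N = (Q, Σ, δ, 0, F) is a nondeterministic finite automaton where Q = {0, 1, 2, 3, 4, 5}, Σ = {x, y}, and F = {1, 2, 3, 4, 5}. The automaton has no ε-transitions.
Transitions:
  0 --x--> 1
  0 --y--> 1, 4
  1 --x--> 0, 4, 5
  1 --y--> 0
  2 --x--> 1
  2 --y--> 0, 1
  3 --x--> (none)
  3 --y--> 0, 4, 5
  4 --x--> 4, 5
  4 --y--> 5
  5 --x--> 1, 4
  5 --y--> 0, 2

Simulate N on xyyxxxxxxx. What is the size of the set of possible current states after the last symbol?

Start: {0}
read x: {1}
read y: {0}
read y: {1, 4}
read x: {0, 4, 5}
read x: {1, 4, 5}
read x: {0, 1, 4, 5}
read x: {0, 1, 4, 5}
read x: {0, 1, 4, 5}
read x: {0, 1, 4, 5}
read x: {0, 1, 4, 5}
Final reachable set {0, 1, 4, 5} has 4 states.

4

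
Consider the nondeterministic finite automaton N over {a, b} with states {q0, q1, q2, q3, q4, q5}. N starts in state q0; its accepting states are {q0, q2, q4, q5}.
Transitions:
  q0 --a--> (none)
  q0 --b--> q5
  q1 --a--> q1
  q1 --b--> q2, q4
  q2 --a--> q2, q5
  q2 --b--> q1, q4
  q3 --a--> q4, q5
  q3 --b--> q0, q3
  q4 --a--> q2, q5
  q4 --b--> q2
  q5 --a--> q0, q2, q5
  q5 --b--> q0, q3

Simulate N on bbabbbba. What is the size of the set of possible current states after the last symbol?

Start: {q0}
read b: {q5}
read b: {q0, q3}
read a: {q4, q5}
read b: {q0, q2, q3}
read b: {q0, q1, q3, q4, q5}
read b: {q0, q2, q3, q4, q5}
read b: {q0, q1, q2, q3, q4, q5}
read a: {q0, q1, q2, q4, q5}
Final reachable set {q0, q1, q2, q4, q5} has 5 states.

5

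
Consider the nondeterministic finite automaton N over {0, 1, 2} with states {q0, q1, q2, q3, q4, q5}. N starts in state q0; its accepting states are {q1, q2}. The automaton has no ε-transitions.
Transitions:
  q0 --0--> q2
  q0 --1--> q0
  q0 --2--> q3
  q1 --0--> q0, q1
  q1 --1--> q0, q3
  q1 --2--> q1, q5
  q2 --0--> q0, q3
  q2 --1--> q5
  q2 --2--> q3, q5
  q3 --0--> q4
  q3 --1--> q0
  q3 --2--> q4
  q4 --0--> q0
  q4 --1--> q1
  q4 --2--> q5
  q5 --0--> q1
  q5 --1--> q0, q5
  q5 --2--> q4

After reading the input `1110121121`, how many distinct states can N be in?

2

Start: {q0}
read 1: {q0}
read 1: {q0}
read 1: {q0}
read 0: {q2}
read 1: {q5}
read 2: {q4}
read 1: {q1}
read 1: {q0, q3}
read 2: {q3, q4}
read 1: {q0, q1}
Final reachable set {q0, q1} has 2 states.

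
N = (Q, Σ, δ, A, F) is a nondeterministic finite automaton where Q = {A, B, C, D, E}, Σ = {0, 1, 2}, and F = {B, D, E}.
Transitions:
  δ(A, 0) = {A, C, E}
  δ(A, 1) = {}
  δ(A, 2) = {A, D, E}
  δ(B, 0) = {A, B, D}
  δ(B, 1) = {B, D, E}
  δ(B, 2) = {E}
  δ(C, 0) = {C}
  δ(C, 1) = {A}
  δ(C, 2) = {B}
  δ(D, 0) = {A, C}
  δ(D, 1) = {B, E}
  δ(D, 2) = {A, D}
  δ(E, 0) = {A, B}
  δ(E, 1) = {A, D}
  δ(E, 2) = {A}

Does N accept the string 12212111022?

Start: {A}
read 1: {}
The reachable set is empty and stays empty for the remaining 10 symbols.
Reachable ∩ accepting = {} — empty.

rejected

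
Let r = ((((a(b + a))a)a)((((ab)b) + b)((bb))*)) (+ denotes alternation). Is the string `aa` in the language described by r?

no

No split of aa into u·v has (((a(b+a))a)a) matching u and ((((ab)b)+b)((bb))*) matching v.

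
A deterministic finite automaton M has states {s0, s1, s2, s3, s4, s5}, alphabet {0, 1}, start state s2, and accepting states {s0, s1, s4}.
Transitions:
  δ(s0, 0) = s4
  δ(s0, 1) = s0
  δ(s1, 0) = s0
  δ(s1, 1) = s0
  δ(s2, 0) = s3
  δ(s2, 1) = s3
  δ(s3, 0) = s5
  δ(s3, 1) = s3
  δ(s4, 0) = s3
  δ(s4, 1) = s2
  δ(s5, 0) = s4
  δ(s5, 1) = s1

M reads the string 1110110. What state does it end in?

s2 --1--> s3
s3 --1--> s3
s3 --1--> s3
s3 --0--> s5
s5 --1--> s1
s1 --1--> s0
s0 --0--> s4

s4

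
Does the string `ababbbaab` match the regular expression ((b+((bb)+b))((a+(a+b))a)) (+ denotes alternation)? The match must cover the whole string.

No split of ababbbaab into u·v has (b+((bb)+b)) matching u and ((a+(a+b))a) matching v.

no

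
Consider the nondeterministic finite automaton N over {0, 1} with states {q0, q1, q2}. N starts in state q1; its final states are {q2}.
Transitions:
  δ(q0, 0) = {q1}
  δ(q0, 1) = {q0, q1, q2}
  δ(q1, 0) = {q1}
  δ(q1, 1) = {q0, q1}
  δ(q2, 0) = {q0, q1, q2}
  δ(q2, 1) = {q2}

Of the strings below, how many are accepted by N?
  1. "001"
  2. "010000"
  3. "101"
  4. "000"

"001": rejected
"010000": rejected
"101": rejected
"000": rejected

0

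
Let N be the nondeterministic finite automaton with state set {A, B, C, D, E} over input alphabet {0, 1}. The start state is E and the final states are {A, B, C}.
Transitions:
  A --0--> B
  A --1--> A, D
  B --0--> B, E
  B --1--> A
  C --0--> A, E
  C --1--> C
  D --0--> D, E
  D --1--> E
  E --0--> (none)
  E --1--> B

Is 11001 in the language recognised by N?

accepted

Start: {E}
read 1: {B}
read 1: {A}
read 0: {B}
read 0: {B, E}
read 1: {A, B}
Reachable ∩ accepting = {A, B} — nonempty.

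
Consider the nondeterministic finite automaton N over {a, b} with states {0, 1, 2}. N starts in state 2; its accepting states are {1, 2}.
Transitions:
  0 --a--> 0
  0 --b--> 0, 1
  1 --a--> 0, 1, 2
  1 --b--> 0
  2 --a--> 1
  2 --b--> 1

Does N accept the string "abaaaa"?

rejected

Start: {2}
read a: {1}
read b: {0}
read a: {0}
read a: {0}
read a: {0}
read a: {0}
Reachable ∩ accepting = {} — empty.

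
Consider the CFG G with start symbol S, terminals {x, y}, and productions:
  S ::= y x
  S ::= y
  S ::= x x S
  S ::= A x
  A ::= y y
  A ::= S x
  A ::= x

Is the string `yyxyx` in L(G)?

no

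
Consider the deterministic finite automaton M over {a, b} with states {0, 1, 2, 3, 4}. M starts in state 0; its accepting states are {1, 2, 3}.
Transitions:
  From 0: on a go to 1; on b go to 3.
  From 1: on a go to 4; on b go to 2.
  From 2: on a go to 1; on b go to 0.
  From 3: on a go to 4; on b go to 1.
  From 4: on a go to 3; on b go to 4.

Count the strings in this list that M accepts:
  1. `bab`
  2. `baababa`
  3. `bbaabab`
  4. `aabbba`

`bab`: rejected
`baababa`: accepted
`bbaabab`: rejected
`aabbba`: accepted

2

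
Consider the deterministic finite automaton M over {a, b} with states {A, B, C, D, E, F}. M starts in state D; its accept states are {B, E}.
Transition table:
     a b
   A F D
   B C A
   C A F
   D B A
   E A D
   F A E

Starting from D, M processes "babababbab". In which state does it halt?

A

D --b--> A
A --a--> F
F --b--> E
E --a--> A
A --b--> D
D --a--> B
B --b--> A
A --b--> D
D --a--> B
B --b--> A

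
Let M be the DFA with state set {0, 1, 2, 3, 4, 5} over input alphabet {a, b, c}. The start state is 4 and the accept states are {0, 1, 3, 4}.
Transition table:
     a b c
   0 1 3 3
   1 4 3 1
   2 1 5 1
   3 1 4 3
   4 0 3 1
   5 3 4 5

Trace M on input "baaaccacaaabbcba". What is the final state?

1

4 --b--> 3
3 --a--> 1
1 --a--> 4
4 --a--> 0
0 --c--> 3
3 --c--> 3
3 --a--> 1
1 --c--> 1
1 --a--> 4
4 --a--> 0
0 --a--> 1
1 --b--> 3
3 --b--> 4
4 --c--> 1
1 --b--> 3
3 --a--> 1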